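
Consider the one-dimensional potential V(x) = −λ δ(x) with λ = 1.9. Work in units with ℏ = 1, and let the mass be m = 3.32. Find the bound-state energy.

For x ≠ 0 the bound state is ψ ∝ e^{−κ|x|}; integrating the TISE across the delta gives the cusp condition 2κ = 2mλ/ℏ², so κ = 6.308.
Then E = −ℏ²κ²/(2m) = −mλ²/(2ℏ²) = -5.993.

E = -5.99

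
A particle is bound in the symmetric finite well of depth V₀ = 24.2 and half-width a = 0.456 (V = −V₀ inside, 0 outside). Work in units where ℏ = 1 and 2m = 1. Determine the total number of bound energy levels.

Define the well-strength parameter z₀ = (a/ℏ)√(2mV₀) = 0.456 × √(2·0.5·24.2) = 2.243.
A new bound state (alternating even/odd) appears each time z₀ passes a multiple of π/2, so N = ⌊2z₀/π⌋ + 1 = ⌊1.428⌋ + 1 = 2.

N = 2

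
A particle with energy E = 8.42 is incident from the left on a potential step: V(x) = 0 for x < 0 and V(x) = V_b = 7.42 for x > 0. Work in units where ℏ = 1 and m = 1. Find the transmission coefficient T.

The wavenumbers are k₁ = √(2mE)/ℏ = 4.104 on the left and k₂ = √(2m(E − V_b))/ℏ = 1.414 on the right.
Continuity of ψ and ψ′ at the step yields the reflection amplitude r = (k₁ − k₂)/(k₁ + k₂) = 0.4874; thus R = |r|² = 0.2376, T = 0.7624.

T = 0.762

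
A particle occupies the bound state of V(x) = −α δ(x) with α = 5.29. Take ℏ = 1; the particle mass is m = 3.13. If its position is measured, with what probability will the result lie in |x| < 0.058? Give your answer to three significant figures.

P = 0.853

The normalised bound state is ψ = √κ e^{−κ|x|} with κ = mα/ℏ² = 16.56.
P(|x| < d) = ∫_{−d}^{d} κ e^{−2κ|x|} dx = 1 − e^{−2κd} = 1 − e^{−1.921} = 0.8535.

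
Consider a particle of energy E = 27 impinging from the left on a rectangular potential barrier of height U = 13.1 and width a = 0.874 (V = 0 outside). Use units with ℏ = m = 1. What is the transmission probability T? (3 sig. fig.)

T = 0.898

E > U: inside the barrier k₂ = √(2m(E − U))/ℏ = 5.273, k₂a = 4.608.
Matching at both interfaces gives T⁻¹ = 1 + U² sin²(k₂a) / [4E(E − U)] = 1.113, hence T = 0.898.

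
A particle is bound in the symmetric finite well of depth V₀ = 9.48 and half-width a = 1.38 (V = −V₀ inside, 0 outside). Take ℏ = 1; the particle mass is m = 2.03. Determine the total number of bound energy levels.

N = 6

Define the well-strength parameter z₀ = (a/ℏ)√(2mV₀) = 1.38 × √(2·2.03·9.48) = 8.561.
The even/odd transcendental equations gain one root per π/2 in z₀, giving N = 1 + ⌊2z₀/π⌋ = 1 + ⌊5.450⌋ = 6.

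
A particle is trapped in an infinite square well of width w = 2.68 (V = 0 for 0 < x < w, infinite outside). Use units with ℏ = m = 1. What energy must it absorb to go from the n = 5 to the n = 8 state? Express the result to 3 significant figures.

E_n = n²π²ℏ²/(2mw²), so ΔE = (8² − 5²) π²ℏ²/(2mw²).
ΔE = 39 × π² / (2 × 1 × 2.68²) = 26.80.

ΔE = 26.8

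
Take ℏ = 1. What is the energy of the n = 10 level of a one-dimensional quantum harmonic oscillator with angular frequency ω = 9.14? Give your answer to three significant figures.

E = 96.0

Using E_n = (n + ½)ℏω: E_10 = 10.5 × 9.14 = 95.97.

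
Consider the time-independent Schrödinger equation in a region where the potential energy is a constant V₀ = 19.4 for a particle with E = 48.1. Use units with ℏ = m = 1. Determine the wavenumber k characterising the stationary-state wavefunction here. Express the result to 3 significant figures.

k = 7.58

With E > V₀ the solution is oscillatory, ψ ∝ e^{±ikx} with k = √(2m(E − V₀))/ℏ.
k = √(2 × 1 × 28.7) = 7.576.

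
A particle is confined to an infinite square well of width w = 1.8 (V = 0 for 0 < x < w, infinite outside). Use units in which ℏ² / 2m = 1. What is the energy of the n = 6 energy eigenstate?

The infinite-well eigenfunctions ψ_n = √(2/w) sin(nπx/w) vanish at both walls, giving E_n = n²π²ℏ²/(2mw²).
E_6 = 6² × π² / (2 × 0.5 × 1.8²) = 109.7.

E = 110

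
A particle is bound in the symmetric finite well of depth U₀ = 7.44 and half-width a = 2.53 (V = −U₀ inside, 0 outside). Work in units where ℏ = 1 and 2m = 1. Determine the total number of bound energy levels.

N = 5

The dimensionless depth is z₀ = a√(2mU₀)/ℏ = 2.53 × √(7.440) = 6.901.
The even/odd transcendental equations gain one root per π/2 in z₀, giving N = 1 + ⌊2z₀/π⌋ = 1 + ⌊4.393⌋ = 5.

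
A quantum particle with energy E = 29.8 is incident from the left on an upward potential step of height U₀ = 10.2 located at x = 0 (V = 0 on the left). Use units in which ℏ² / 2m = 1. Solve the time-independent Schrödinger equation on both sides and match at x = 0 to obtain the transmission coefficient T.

T = 0.989

The wavenumbers are k₁ = √(2mE)/ℏ = 5.459 on the left and k₂ = √(2m(E − U₀))/ℏ = 4.427 on the right.
Matching ψ and ψ′ at x = 0 gives r = (k₁ − k₂)/(k₁ + k₂), so R = r² = 0.01089 and T = 1 − R = 0.9891.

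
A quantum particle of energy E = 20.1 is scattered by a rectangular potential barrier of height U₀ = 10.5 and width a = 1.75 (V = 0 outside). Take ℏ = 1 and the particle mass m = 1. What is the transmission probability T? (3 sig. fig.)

T = 0.879

Above the barrier the interior wavenumber is k₂ = √(2m(E − U₀))/ℏ = 4.382, giving phase k₂a = 7.668.
T = [1 + U₀² sin²(k₂a) / (4E(E − U₀))]⁻¹ = 1/1.138 = 0.879.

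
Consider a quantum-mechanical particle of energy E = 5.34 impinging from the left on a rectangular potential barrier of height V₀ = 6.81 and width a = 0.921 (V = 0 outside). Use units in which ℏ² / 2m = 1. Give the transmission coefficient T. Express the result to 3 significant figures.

T = 0.267

Since E < V₀ the interior solution is evanescent with decay constant κ = √(2m(V₀ − E))/ℏ = 1.212.
κa = 1.117, sinh(κa) = 1.364.
Matching ψ, ψ′ at both faces gives T = [1 + V₀² sinh²(κa) / (4E(V₀ − E))]⁻¹ = 1/3.746 = 0.267.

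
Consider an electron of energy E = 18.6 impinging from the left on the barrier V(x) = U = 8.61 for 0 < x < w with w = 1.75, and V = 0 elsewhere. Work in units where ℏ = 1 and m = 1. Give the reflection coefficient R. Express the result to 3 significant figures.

Above the barrier the interior wavenumber is k₂ = √(2m(E − U))/ℏ = 4.470, giving phase k₂w = 7.822.
Matching at both interfaces gives T⁻¹ = 1 + U² sin²(k₂w) / [4E(E − U)] = 1.100, hence T = 0.909.
R = 1 − T = 0.0906.

R = 0.0906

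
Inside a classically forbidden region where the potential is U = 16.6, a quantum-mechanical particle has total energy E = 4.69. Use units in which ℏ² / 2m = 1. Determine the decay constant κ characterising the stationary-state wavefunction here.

κ = 3.45

Since E < U the TISE in this region is ψ'' = κ²ψ with κ = √(2m(U − E))/ℏ.
κ = √(2 × 0.5 × 11.91) = 3.451.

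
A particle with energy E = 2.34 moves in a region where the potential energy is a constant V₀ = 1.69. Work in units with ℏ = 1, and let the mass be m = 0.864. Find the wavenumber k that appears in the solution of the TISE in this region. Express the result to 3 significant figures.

k = 1.06

With E > V₀ the solution is oscillatory, ψ ∝ e^{±ikx} with k = √(2m(E − V₀))/ℏ.
k = √(2 × 0.864 × 0.65) = 1.060.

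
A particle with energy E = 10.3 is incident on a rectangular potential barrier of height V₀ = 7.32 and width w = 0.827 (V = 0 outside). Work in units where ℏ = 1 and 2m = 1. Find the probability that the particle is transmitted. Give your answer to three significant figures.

E > V₀: inside the barrier k₂ = √(2m(E − V₀))/ℏ = 1.726, k₂w = 1.428.
Matching at both interfaces gives T⁻¹ = 1 + V₀² sin²(k₂w) / [4E(E − V₀)] = 1.428, hence T = 0.701.

T = 0.701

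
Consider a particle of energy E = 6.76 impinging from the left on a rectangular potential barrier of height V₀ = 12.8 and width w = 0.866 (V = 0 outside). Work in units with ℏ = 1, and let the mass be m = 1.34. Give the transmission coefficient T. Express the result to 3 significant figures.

Since E < V₀ the interior solution is evanescent with decay constant κ = √(2m(V₀ − E))/ℏ = 4.023.
κw = 3.484, sinh(κw) = 16.28.
Matching ψ, ψ′ at both faces gives T = [1 + V₀² sinh²(κw) / (4E(V₀ − E))]⁻¹ = 1/267.0 = 0.00375.

T = 0.00375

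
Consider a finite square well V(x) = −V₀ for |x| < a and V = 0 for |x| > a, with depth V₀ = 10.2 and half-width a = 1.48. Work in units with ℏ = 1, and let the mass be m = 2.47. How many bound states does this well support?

N = 7

Define the well-strength parameter z₀ = (a/ℏ)√(2mV₀) = 1.48 × √(2·2.47·10.2) = 10.51.
A new bound state (alternating even/odd) appears each time z₀ passes a multiple of π/2, so N = ⌊2z₀/π⌋ + 1 = ⌊6.688⌋ + 1 = 7.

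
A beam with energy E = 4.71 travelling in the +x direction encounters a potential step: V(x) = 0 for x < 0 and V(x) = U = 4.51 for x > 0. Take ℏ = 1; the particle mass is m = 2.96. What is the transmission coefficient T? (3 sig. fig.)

The wavenumbers are k₁ = √(2mE)/ℏ = 5.280 on the left and k₂ = √(2m(E − U))/ℏ = 1.088 on the right.
Matching ψ and ψ′ at x = 0 gives r = (k₁ − k₂)/(k₁ + k₂), so R = r² = 0.4333 and T = 1 − R = 0.5667.

T = 0.567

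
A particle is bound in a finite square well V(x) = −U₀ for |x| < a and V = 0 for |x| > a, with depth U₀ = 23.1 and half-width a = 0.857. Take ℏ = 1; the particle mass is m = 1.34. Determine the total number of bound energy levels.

Define the well-strength parameter z₀ = (a/ℏ)√(2mU₀) = 0.857 × √(2·1.34·23.1) = 6.743.
A new bound state (alternating even/odd) appears each time z₀ passes a multiple of π/2, so N = ⌊2z₀/π⌋ + 1 = ⌊4.293⌋ + 1 = 5.

N = 5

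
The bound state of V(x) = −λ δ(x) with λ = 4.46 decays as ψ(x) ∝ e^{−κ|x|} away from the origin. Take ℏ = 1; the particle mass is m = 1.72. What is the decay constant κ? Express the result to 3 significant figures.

κ = 7.67

Integrating the TISE across x = 0 gives the cusp condition ψ'(0⁺) − ψ'(0⁻) = −(2mλ/ℏ²)ψ(0).
With ψ ∝ e^{−κ|x|} this yields −2κ = −2mλ/ℏ², so κ = mλ/ℏ² = 7.671.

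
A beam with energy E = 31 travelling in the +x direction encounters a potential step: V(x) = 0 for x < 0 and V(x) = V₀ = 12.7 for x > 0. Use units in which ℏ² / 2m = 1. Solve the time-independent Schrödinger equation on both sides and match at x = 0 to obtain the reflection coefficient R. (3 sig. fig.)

On each side the TISE gives plane waves with k = √(2m(E − V))/ℏ: k₁ = √(2·½·31) = 5.568, k₂ = √(2·½·18.3) = 4.278.
Continuity of ψ and ψ′ at the step yields the reflection amplitude r = (k₁ − k₂)/(k₁ + k₂) = 0.1310; thus R = |r|² = 0.01716, T = 0.9828.

R = 0.0172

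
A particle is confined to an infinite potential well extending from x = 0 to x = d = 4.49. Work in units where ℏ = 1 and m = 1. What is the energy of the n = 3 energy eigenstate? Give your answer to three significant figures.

Requiring ψ(0) = ψ(d) = 0 quantises k = nπ/d, hence E_n = ℏ²k²/2m = n²π²ℏ²/(2md²).
E_3 = 3² × π² / (2 × 1 × 4.49²) = 2.203.

E = 2.20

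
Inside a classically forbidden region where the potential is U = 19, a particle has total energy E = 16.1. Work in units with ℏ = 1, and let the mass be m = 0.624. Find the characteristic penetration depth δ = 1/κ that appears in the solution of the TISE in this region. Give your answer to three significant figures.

δ = 0.526

Since E < U the TISE in this region is ψ'' = κ²ψ with κ = √(2m(U − E))/ℏ.
κ = √(2 × 0.624 × 2.9) = 1.902. The penetration depth is δ = 1/κ = 0.526.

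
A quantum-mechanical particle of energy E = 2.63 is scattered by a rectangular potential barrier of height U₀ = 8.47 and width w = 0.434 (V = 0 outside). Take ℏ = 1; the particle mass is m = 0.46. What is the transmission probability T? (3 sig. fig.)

E < U₀: inside the barrier ψ ∝ e^{±κx} with κ = √(2m(U₀ − E))/ℏ = 2.318.
κw = 1.006, sinh(κw) = 1.184.
Matching ψ, ψ′ at both faces gives T = [1 + U₀² sinh²(κw) / (4E(U₀ − E))]⁻¹ = 1/2.638 = 0.379.

T = 0.379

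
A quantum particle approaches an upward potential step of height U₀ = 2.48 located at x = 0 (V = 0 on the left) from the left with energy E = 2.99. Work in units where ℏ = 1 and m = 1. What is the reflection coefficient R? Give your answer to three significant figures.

The wavenumbers are k₁ = √(2mE)/ℏ = 2.445 on the left and k₂ = √(2m(E − U₀))/ℏ = 1.010 on the right.
Continuity of ψ and ψ′ at the step yields the reflection amplitude r = (k₁ − k₂)/(k₁ + k₂) = 0.4154; thus R = |r|² = 0.1726, T = 0.8274.

R = 0.173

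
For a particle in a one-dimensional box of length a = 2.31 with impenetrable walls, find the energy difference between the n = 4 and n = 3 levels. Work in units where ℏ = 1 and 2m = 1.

E_n = n²π²ℏ²/(2ma²), so ΔE = (4² − 3²) π²ℏ²/(2ma²).
ΔE = 7 × π² / (2 × 0.5 × 2.31²) = 12.95.

ΔE = 12.9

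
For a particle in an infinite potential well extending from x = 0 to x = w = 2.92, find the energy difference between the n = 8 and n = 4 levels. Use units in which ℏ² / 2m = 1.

ΔE = 55.6

E_n = n²π²ℏ²/(2mw²), so ΔE = (8² − 4²) π²ℏ²/(2mw²).
ΔE = 48 × π² / (2 × 0.5 × 2.92²) = 55.56.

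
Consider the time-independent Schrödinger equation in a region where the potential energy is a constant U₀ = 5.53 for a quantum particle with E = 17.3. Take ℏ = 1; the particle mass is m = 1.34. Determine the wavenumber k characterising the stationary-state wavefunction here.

k = 5.62

With E > U₀ the solution is oscillatory, ψ ∝ e^{±ikx} with k = √(2m(E − U₀))/ℏ.
k = √(2 × 1.34 × 11.77) = 5.616.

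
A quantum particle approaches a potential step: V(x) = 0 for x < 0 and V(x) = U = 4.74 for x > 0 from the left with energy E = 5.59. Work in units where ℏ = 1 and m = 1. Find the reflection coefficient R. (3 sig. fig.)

R = 0.193

On each side the TISE gives plane waves with k = √(2m(E − V))/ℏ: k₁ = √(2·1·5.59) = 3.344, k₂ = √(2·1·0.85) = 1.304.
Continuity of ψ and ψ′ at the step yields the reflection amplitude r = (k₁ − k₂)/(k₁ + k₂) = 0.4389; thus R = |r|² = 0.1926, T = 0.8074.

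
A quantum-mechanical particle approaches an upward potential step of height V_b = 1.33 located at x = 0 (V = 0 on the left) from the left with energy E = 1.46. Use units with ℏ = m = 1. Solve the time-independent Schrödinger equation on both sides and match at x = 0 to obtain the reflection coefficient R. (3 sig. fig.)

The wavenumbers are k₁ = √(2mE)/ℏ = 1.709 on the left and k₂ = √(2m(E − V_b))/ℏ = 0.5099 on the right.
Continuity of ψ and ψ′ at the step yields the reflection amplitude r = (k₁ − k₂)/(k₁ + k₂) = 0.5404; thus R = |r|² = 0.2920, T = 0.7080.

R = 0.292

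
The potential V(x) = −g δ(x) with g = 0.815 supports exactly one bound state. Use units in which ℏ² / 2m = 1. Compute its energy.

E = -0.166

For x ≠ 0 the bound state is ψ ∝ e^{−κ|x|}; integrating the TISE across the delta gives the cusp condition 2κ = 2mg/ℏ², so κ = 0.4075.
Then E = −ℏ²κ²/(2m) = −mg²/(2ℏ²) = -0.1661.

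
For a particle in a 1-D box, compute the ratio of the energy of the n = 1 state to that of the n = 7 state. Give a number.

0.0204082

Since E_n ∝ n², the ratio is (1/7)² = 0.0204082.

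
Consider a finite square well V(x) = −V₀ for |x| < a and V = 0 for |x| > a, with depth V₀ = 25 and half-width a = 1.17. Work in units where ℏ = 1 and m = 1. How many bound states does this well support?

Define the well-strength parameter z₀ = (a/ℏ)√(2mV₀) = 1.17 × √(2·1·25) = 8.273.
A new bound state (alternating even/odd) appears each time z₀ passes a multiple of π/2, so N = ⌊2z₀/π⌋ + 1 = ⌊5.267⌋ + 1 = 6.

N = 6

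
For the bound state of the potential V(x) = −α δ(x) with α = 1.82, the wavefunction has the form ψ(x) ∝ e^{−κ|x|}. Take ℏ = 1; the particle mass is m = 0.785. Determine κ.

Integrate −(ℏ²/2m)ψ'' − αδ(x)ψ = Eψ from −ε to +ε: the ψ'' term gives ψ'(0⁺) − ψ'(0⁻) and the δ term gives −(2mα/ℏ²)ψ(0).
With ψ ∝ e^{−κ|x|} this yields −2κ = −2mα/ℏ², so κ = mα/ℏ² = 1.429.

κ = 1.43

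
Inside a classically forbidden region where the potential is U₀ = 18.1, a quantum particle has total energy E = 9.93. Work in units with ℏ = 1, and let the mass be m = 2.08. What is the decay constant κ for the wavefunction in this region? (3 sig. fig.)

Since E < U₀ the TISE in this region is ψ'' = κ²ψ with κ = √(2m(U₀ − E))/ℏ.
κ = √(2 × 2.08 × 8.17) = 5.830.

κ = 5.83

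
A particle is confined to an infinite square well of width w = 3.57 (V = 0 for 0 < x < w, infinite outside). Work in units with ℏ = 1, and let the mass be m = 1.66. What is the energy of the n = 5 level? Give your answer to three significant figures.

The infinite-well eigenfunctions ψ_n = √(2/w) sin(nπx/w) vanish at both walls, giving E_n = n²π²ℏ²/(2mw²).
E_5 = 5² × π² / (2 × 1.66 × 3.57²) = 5.831.

E = 5.83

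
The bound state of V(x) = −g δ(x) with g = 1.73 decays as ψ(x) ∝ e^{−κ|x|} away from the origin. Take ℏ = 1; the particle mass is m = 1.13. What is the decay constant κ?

Integrate −(ℏ²/2m)ψ'' − gδ(x)ψ = Eψ from −ε to +ε: the ψ'' term gives ψ'(0⁺) − ψ'(0⁻) and the δ term gives −(2mg/ℏ²)ψ(0).
With ψ ∝ e^{−κ|x|} this yields −2κ = −2mg/ℏ², so κ = mg/ℏ² = 1.955.

κ = 1.95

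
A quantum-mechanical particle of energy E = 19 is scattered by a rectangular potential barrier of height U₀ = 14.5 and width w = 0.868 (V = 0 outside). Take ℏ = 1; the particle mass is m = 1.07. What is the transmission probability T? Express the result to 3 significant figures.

E > U₀: inside the barrier k₂ = √(2m(E − U₀))/ℏ = 3.103, k₂w = 2.694.
T = [1 + U₀² sin²(k₂w) / (4E(E − U₀))]⁻¹ = 1/1.115 = 0.897.

T = 0.897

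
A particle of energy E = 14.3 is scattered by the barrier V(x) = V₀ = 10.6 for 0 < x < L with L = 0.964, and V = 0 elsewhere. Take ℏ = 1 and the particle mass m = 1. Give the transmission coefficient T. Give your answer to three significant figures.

Above the barrier the interior wavenumber is k₂ = √(2m(E − V₀))/ℏ = 2.720, giving phase k₂L = 2.622.
T = [1 + V₀² sin²(k₂L) / (4E(E − V₀))]⁻¹ = 1/1.131 = 0.884.

T = 0.884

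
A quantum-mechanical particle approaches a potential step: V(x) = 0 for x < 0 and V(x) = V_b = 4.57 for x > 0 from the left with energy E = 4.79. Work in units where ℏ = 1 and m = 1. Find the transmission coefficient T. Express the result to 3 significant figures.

On each side the TISE gives plane waves with k = √(2m(E − V))/ℏ: k₁ = √(2·1·4.79) = 3.095, k₂ = √(2·1·0.22) = 0.6633.
Matching ψ and ψ′ at x = 0 gives r = (k₁ − k₂)/(k₁ + k₂), so R = r² = 0.4186 and T = 1 − R = 0.5814.

T = 0.581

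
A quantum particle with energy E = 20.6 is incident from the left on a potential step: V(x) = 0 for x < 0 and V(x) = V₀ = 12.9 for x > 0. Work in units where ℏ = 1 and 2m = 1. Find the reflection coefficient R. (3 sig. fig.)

R = 0.0582

The wavenumbers are k₁ = √(2mE)/ℏ = 4.539 on the left and k₂ = √(2m(E − V₀))/ℏ = 2.775 on the right.
Continuity of ψ and ψ′ at the step yields the reflection amplitude r = (k₁ − k₂)/(k₁ + k₂) = 0.2412; thus R = |r|² = 0.05816, T = 0.9418.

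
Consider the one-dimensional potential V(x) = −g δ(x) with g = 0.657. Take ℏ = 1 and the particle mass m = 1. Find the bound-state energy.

E = -0.216

For x ≠ 0 the bound state is ψ ∝ e^{−κ|x|}; integrating the TISE across the delta gives the cusp condition 2κ = 2mg/ℏ², so κ = 0.6570.
Then E = −ℏ²κ²/(2m) = −mg²/(2ℏ²) = -0.2158.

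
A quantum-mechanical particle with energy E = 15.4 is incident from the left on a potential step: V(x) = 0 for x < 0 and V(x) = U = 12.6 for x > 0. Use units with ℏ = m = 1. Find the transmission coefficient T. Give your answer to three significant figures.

T = 0.838

The wavenumbers are k₁ = √(2mE)/ℏ = 5.550 on the left and k₂ = √(2m(E − U))/ℏ = 2.366 on the right.
Matching ψ and ψ′ at x = 0 gives r = (k₁ − k₂)/(k₁ + k₂), so R = r² = 0.1617 and T = 1 − R = 0.8383.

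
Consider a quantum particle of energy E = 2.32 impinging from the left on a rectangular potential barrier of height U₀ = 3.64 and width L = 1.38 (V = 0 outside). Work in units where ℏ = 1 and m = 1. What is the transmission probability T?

E < U₀: inside the barrier ψ ∝ e^{±κx} with κ = √(2m(U₀ − E))/ℏ = 1.625.
κL = 2.242, sinh(κL) = 4.654.
Matching ψ, ψ′ at both faces gives T = [1 + U₀² sinh²(κL) / (4E(U₀ − E))]⁻¹ = 1/24.43 = 0.0409.

T = 0.0409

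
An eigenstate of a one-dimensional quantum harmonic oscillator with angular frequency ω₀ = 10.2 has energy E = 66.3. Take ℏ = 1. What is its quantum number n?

E_n = ℏω₀(n + ½) ⇒ n = E/(ℏω₀) − ½ = 66.3/10.2 − 0.5 = 6.000 → n = 6.

n = 6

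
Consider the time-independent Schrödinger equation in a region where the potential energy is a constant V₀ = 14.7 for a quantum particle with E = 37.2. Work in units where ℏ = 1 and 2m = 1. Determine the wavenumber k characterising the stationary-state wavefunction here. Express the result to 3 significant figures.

With E > V₀ the solution is oscillatory, ψ ∝ e^{±ikx} with k = √(2m(E − V₀))/ℏ.
k = √(2 × 0.5 × 22.5) = 4.743.

k = 4.74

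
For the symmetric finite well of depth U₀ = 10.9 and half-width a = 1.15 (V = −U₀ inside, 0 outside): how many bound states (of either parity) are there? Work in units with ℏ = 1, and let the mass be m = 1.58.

N = 5

The dimensionless depth is z₀ = a√(2mU₀)/ℏ = 1.15 × √(34.44) = 6.749.
The even/odd transcendental equations gain one root per π/2 in z₀, giving N = 1 + ⌊2z₀/π⌋ = 1 + ⌊4.297⌋ = 5.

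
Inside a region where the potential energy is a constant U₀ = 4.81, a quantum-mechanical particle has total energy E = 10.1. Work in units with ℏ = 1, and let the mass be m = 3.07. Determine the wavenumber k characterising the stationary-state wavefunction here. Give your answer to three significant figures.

With E > U₀ the solution is oscillatory, ψ ∝ e^{±ikx} with k = √(2m(E − U₀))/ℏ.
k = √(2 × 3.07 × 5.29) = 5.699.

k = 5.70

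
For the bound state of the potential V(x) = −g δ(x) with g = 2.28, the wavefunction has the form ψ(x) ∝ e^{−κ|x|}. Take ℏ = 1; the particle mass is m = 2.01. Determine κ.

κ = 4.58

Integrate −(ℏ²/2m)ψ'' − gδ(x)ψ = Eψ from −ε to +ε: the ψ'' term gives ψ'(0⁺) − ψ'(0⁻) and the δ term gives −(2mg/ℏ²)ψ(0).
With ψ ∝ e^{−κ|x|} this yields −2κ = −2mg/ℏ², so κ = mg/ℏ² = 4.583.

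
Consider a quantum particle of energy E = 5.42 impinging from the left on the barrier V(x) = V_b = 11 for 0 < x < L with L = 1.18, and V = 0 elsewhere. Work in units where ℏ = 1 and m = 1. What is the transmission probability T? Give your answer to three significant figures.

Since E < V_b the interior solution is evanescent with decay constant κ = √(2m(V_b − E))/ℏ = 3.341.
κL = 3.942, sinh(κL) = 25.75.
Matching ψ, ψ′ at both faces gives T = [1 + V_b² sinh²(κL) / (4E(V_b − E))]⁻¹ = 1/664.2 = 0.00151.

T = 0.00151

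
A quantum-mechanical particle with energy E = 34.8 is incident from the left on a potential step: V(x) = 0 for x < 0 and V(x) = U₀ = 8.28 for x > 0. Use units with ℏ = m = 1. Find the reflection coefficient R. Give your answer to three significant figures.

The wavenumbers are k₁ = √(2mE)/ℏ = 8.343 on the left and k₂ = √(2m(E − U₀))/ℏ = 7.283 on the right.
Continuity of ψ and ψ′ at the step yields the reflection amplitude r = (k₁ − k₂)/(k₁ + k₂) = 0.06783; thus R = |r|² = 0.004600, T = 0.9954.

R = 0.00460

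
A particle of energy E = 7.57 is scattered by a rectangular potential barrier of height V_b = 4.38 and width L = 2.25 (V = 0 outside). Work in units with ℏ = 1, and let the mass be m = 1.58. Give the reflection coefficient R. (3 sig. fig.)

E > V_b: inside the barrier k₂ = √(2m(E − V_b))/ℏ = 3.175, k₂L = 7.144.
Matching at both interfaces gives T⁻¹ = 1 + V_b² sin²(k₂L) / [4E(E − V_b)] = 1.114, hence T = 0.898.
R = 1 − T = 0.102.

R = 0.102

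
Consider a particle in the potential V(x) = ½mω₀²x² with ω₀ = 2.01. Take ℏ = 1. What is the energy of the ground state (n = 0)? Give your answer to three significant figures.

E = 1.01

The oscillator eigenvalues are E_n = ℏω₀(n + ½), so E_0 = 2.01 × 0.5 = 1.005.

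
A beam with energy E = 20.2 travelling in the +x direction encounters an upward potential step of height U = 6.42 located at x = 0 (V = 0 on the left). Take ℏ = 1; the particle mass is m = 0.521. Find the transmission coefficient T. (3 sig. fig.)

T = 0.991

On each side the TISE gives plane waves with k = √(2m(E − V))/ℏ: k₁ = √(2·0.521·20.2) = 4.588, k₂ = √(2·0.521·13.78) = 3.789.
Matching ψ and ψ′ at x = 0 gives r = (k₁ − k₂)/(k₁ + k₂), so R = r² = 0.009087 and T = 1 − R = 0.9909.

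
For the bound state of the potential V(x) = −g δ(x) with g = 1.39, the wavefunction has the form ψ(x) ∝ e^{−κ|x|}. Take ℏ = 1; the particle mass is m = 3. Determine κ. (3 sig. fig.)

κ = 4.17

Integrate −(ℏ²/2m)ψ'' − gδ(x)ψ = Eψ from −ε to +ε: the ψ'' term gives ψ'(0⁺) − ψ'(0⁻) and the δ term gives −(2mg/ℏ²)ψ(0).
With ψ ∝ e^{−κ|x|} this yields −2κ = −2mg/ℏ², so κ = mg/ℏ² = 4.170.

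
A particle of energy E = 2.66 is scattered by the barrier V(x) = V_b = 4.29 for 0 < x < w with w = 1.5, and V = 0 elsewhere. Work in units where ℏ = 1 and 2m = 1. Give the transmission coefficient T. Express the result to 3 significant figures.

Since E < V_b the interior solution is evanescent with decay constant κ = √(2m(V_b − E))/ℏ = 1.277.
κw = 1.915, sinh(κw) = 3.320.
Matching ψ, ψ′ at both faces gives T = [1 + V_b² sinh²(κw) / (4E(V_b − E))]⁻¹ = 1/12.70 = 0.0788.

T = 0.0788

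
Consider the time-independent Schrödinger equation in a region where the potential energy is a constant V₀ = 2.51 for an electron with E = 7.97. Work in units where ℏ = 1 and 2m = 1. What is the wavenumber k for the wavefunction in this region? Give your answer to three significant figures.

With E > V₀ the solution is oscillatory, ψ ∝ e^{±ikx} with k = √(2m(E − V₀))/ℏ.
k = √(2 × 0.5 × 5.46) = 2.337.

k = 2.34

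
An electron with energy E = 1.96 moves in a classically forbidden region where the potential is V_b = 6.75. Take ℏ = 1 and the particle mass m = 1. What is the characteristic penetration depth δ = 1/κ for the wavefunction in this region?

δ = 0.323

Since E < V_b the TISE in this region is ψ'' = κ²ψ with κ = √(2m(V_b − E))/ℏ.
κ = √(2 × 1 × 4.79) = 3.095. The penetration depth is δ = 1/κ = 0.323.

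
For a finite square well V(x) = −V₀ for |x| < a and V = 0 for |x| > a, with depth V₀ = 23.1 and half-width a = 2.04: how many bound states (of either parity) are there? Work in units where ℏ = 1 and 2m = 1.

The dimensionless depth is z₀ = a√(2mV₀)/ℏ = 2.04 × √(23.10) = 9.805.
A new bound state (alternating even/odd) appears each time z₀ passes a multiple of π/2, so N = ⌊2z₀/π⌋ + 1 = ⌊6.242⌋ + 1 = 7.

N = 7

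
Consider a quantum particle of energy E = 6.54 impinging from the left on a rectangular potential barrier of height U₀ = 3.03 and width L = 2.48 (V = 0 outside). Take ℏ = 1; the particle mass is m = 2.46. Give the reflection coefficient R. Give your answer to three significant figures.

R = 0.0562

Above the barrier the interior wavenumber is k₂ = √(2m(E − U₀))/ℏ = 4.156, giving phase k₂L = 10.31.
T = [1 + U₀² sin²(k₂L) / (4E(E − U₀))]⁻¹ = 1/1.060 = 0.944.
R = 1 − T = 0.0562.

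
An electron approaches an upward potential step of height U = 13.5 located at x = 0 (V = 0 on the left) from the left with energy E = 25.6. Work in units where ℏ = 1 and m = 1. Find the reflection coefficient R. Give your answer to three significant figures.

On each side the TISE gives plane waves with k = √(2m(E − V))/ℏ: k₁ = √(2·1·25.6) = 7.155, k₂ = √(2·1·12.1) = 4.919.
Matching ψ and ψ′ at x = 0 gives r = (k₁ − k₂)/(k₁ + k₂), so R = r² = 0.03429 and T = 1 − R = 0.9657.

R = 0.0343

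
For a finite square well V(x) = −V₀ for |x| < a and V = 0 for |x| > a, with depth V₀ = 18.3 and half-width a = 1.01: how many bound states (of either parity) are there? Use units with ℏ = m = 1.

Define the well-strength parameter z₀ = (a/ℏ)√(2mV₀) = 1.01 × √(2·1·18.3) = 6.110.
A new bound state (alternating even/odd) appears each time z₀ passes a multiple of π/2, so N = ⌊2z₀/π⌋ + 1 = ⌊3.890⌋ + 1 = 4.

N = 4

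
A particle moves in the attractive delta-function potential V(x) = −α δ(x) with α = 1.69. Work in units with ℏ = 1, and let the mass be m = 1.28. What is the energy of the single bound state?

E = -1.83

For x ≠ 0 the bound state is ψ ∝ e^{−κ|x|}; integrating the TISE across the delta gives the cusp condition 2κ = 2mα/ℏ², so κ = 2.163.
Then E = −ℏ²κ²/(2m) = −mα²/(2ℏ²) = -1.828.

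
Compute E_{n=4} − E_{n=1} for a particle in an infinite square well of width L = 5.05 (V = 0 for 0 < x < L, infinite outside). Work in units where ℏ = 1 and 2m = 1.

ΔE = 5.81

E_n = n²π²ℏ²/(2mL²), so ΔE = (4² − 1²) π²ℏ²/(2mL²).
ΔE = 15 × π² / (2 × 0.5 × 5.05²) = 5.805.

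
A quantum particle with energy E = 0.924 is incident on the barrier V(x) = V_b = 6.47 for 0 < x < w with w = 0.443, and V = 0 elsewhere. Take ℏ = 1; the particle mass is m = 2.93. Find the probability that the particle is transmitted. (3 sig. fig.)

T = 0.0125

E < V_b: inside the barrier ψ ∝ e^{±κx} with κ = √(2m(V_b − E))/ℏ = 5.701.
κw = 2.525, sinh(κw) = 6.208.
Matching ψ, ψ′ at both faces gives T = [1 + V_b² sinh²(κw) / (4E(V_b − E))]⁻¹ = 1/79.71 = 0.0125.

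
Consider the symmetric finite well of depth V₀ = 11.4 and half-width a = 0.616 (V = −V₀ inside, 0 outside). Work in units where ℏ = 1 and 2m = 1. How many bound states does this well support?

The dimensionless depth is z₀ = a√(2mV₀)/ℏ = 0.616 × √(11.40) = 2.080.
The even/odd transcendental equations gain one root per π/2 in z₀, giving N = 1 + ⌊2z₀/π⌋ = 1 + ⌊1.324⌋ = 2.

N = 2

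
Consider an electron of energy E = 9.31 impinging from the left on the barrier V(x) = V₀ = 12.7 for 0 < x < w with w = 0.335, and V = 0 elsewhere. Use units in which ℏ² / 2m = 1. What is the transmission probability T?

T = 0.645

Since E < V₀ the interior solution is evanescent with decay constant κ = √(2m(V₀ − E))/ℏ = 1.841.
κw = 0.6168, sinh(κw) = 0.6567.
The exact tunnelling result is T⁻¹ = 1 + V₀² sinh²(κw) / [4E(V₀ − E)] = 1.551, so T = 0.645.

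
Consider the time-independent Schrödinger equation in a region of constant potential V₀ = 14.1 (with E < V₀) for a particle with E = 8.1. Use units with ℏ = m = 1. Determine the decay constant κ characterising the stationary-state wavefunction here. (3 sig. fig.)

κ = 3.46

Since E < V₀ the TISE in this region is ψ'' = κ²ψ with κ = √(2m(V₀ − E))/ℏ.
κ = √(2 × 1 × 6) = 3.464.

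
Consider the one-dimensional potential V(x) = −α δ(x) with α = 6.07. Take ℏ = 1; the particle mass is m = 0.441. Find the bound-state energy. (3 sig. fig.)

The bound state is ψ(x) = √κ e^{−κ|x|}. The derivative jump ψ'(0⁺) − ψ'(0⁻) = −(2mα/ℏ²)ψ(0) fixes κ = mα/ℏ² = 2.677.
Then E = −ℏ²κ²/(2m) = −mα²/(2ℏ²) = -8.124.

E = -8.12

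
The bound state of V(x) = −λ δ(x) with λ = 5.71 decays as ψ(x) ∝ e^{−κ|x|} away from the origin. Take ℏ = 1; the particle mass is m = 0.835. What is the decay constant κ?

κ = 4.77

Integrate −(ℏ²/2m)ψ'' − λδ(x)ψ = Eψ from −ε to +ε: the ψ'' term gives ψ'(0⁺) − ψ'(0⁻) and the δ term gives −(2mλ/ℏ²)ψ(0).
With ψ ∝ e^{−κ|x|} this yields −2κ = −2mλ/ℏ², so κ = mλ/ℏ² = 4.768.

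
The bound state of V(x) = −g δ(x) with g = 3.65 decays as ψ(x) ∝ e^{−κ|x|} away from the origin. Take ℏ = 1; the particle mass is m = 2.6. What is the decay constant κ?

κ = 9.49

Integrating the TISE across x = 0 gives the cusp condition ψ'(0⁺) − ψ'(0⁻) = −(2mg/ℏ²)ψ(0).
With ψ ∝ e^{−κ|x|} this yields −2κ = −2mg/ℏ², so κ = mg/ℏ² = 9.490.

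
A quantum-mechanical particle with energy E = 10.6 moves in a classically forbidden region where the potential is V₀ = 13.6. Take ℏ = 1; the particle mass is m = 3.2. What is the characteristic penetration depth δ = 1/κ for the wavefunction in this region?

Since E < V₀ the TISE in this region is ψ'' = κ²ψ with κ = √(2m(V₀ − E))/ℏ.
κ = √(2 × 3.2 × 3) = 4.382. The penetration depth is δ = 1/κ = 0.228.

δ = 0.228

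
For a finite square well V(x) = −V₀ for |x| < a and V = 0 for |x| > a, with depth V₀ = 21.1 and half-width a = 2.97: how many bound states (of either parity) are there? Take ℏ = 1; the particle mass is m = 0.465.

Define the well-strength parameter z₀ = (a/ℏ)√(2mV₀) = 2.97 × √(2·0.465·21.1) = 13.16.
The even/odd transcendental equations gain one root per π/2 in z₀, giving N = 1 + ⌊2z₀/π⌋ = 1 + ⌊8.376⌋ = 9.

N = 9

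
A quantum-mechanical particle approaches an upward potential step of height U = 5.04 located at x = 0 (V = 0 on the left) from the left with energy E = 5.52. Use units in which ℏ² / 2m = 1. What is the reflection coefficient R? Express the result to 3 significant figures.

The wavenumbers are k₁ = √(2mE)/ℏ = 2.349 on the left and k₂ = √(2m(E − U))/ℏ = 0.6928 on the right.
Continuity of ψ and ψ′ at the step yields the reflection amplitude r = (k₁ − k₂)/(k₁ + k₂) = 0.5445; thus R = |r|² = 0.2965, T = 0.7035.

R = 0.297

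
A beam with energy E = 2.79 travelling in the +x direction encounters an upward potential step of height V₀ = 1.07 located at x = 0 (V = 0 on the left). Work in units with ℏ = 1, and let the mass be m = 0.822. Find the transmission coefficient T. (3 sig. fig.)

T = 0.986

The wavenumbers are k₁ = √(2mE)/ℏ = 2.142 on the left and k₂ = √(2m(E − V₀))/ℏ = 1.682 on the right.
Continuity of ψ and ψ′ at the step yields the reflection amplitude r = (k₁ − k₂)/(k₁ + k₂) = 0.1203; thus R = |r|² = 0.01448, T = 0.9855.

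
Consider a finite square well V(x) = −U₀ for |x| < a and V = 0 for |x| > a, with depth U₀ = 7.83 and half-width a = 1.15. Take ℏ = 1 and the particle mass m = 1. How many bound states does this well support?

The dimensionless depth is z₀ = a√(2mU₀)/ℏ = 1.15 × √(15.66) = 4.551.
The even/odd transcendental equations gain one root per π/2 in z₀, giving N = 1 + ⌊2z₀/π⌋ = 1 + ⌊2.897⌋ = 3.

N = 3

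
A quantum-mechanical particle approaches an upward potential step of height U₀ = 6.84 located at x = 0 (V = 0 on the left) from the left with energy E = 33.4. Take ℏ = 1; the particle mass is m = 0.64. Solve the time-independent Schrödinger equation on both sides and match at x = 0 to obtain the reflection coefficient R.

The wavenumbers are k₁ = √(2mE)/ℏ = 6.539 on the left and k₂ = √(2m(E − U₀))/ℏ = 5.831 on the right.
Continuity of ψ and ψ′ at the step yields the reflection amplitude r = (k₁ − k₂)/(k₁ + k₂) = 0.05722; thus R = |r|² = 0.003275, T = 0.9967.

R = 0.00327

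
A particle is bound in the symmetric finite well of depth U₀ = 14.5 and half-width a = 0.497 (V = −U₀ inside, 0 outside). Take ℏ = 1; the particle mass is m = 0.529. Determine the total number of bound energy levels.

The dimensionless depth is z₀ = a√(2mU₀)/ℏ = 0.497 × √(15.34) = 1.947.
The even/odd transcendental equations gain one root per π/2 in z₀, giving N = 1 + ⌊2z₀/π⌋ = 1 + ⌊1.239⌋ = 2.

N = 2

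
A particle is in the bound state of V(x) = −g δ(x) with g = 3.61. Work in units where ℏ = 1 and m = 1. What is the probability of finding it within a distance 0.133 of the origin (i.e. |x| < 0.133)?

P = 0.617

The normalised bound state is ψ = √κ e^{−κ|x|} with κ = mg/ℏ² = 3.610.
P(|x| < d) = ∫_{−d}^{d} κ e^{−2κ|x|} dx = 1 − e^{−2κd} = 1 − e^{−0.9603} = 0.6172.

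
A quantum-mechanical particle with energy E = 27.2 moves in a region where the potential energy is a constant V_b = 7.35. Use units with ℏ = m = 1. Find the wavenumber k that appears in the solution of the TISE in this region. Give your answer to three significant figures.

With E > V_b the solution is oscillatory, ψ ∝ e^{±ikx} with k = √(2m(E − V_b))/ℏ.
k = √(2 × 1 × 19.85) = 6.301.

k = 6.30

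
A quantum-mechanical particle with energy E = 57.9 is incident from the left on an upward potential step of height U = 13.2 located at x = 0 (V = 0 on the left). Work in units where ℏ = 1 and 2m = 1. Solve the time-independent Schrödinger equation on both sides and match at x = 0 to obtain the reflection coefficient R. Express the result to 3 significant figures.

On each side the TISE gives plane waves with k = √(2m(E − V))/ℏ: k₁ = √(2·½·57.9) = 7.609, k₂ = √(2·½·44.7) = 6.686.
Matching ψ and ψ′ at x = 0 gives r = (k₁ − k₂)/(k₁ + k₂), so R = r² = 0.004173 and T = 1 − R = 0.9958.

R = 0.00417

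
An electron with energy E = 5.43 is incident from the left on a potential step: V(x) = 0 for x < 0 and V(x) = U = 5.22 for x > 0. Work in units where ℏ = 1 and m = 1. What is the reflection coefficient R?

R = 0.451

The wavenumbers are k₁ = √(2mE)/ℏ = 3.295 on the left and k₂ = √(2m(E − U))/ℏ = 0.6481 on the right.
Continuity of ψ and ψ′ at the step yields the reflection amplitude r = (k₁ − k₂)/(k₁ + k₂) = 0.6713; thus R = |r|² = 0.4507, T = 0.5493.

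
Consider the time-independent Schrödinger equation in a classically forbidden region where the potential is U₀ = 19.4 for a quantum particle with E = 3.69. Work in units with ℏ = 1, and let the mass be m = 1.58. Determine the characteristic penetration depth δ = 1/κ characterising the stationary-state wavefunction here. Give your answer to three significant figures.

Since E < U₀ the TISE in this region is ψ'' = κ²ψ with κ = √(2m(U₀ − E))/ℏ.
κ = √(2 × 1.58 × 15.71) = 7.046. The penetration depth is δ = 1/κ = 0.142.

δ = 0.142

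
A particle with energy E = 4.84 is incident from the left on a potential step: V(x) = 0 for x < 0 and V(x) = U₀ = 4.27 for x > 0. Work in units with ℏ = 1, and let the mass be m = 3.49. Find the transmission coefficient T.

T = 0.761

On each side the TISE gives plane waves with k = √(2m(E − V))/ℏ: k₁ = √(2·3.49·4.84) = 5.812, k₂ = √(2·3.49·0.57) = 1.995.
Continuity of ψ and ψ′ at the step yields the reflection amplitude r = (k₁ − k₂)/(k₁ + k₂) = 0.4890; thus R = |r|² = 0.2391, T = 0.7609.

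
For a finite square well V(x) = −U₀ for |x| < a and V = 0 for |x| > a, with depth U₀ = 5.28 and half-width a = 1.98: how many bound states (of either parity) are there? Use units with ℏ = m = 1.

N = 5

The dimensionless depth is z₀ = a√(2mU₀)/ℏ = 1.98 × √(10.56) = 6.434.
The even/odd transcendental equations gain one root per π/2 in z₀, giving N = 1 + ⌊2z₀/π⌋ = 1 + ⌊4.096⌋ = 5.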